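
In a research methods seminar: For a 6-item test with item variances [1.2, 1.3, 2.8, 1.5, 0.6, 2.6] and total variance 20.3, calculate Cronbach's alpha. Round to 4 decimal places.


alpha = (k/(k-1)) * (1 - sum(s_i^2)/s_total^2)
sum(item variances) = 10.0
k/(k-1) = 6/5 = 1.2
1 - 10.0/20.3 = 1 - 0.492611 = 0.507389
alpha = 1.2 * 0.507389
= 0.6089


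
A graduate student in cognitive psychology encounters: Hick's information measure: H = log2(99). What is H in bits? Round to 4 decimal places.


H = log2(n)
H = log2(99)
= 6.6294


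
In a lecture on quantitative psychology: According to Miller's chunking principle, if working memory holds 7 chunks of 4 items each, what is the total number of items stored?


Total items = chunks * items_per_chunk
= 7 * 4
= 28


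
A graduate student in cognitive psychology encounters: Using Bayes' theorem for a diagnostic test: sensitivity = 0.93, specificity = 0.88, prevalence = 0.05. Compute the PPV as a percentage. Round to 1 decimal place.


PPV = (sens * prev) / (sens * prev + (1-spec) * (1-prev))
Numerator = 0.93 * 0.05 = 0.0465
P(positive and no disease) = (1 - spec) * (1 - prev) = (1 - 0.88) * (1 - 0.05) = 0.114
Denominator = 0.0465 + 0.114 = 0.1605
PPV = 0.0465 / 0.1605 = 0.28972
As percentage = 29.0


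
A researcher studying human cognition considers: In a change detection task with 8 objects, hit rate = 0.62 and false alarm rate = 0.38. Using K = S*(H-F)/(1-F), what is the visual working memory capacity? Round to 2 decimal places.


K = S * (H - F) / (1 - F)
H - F = 0.24
1 - F = 0.62
K = 8 * 0.24 / 0.62
= 3.10


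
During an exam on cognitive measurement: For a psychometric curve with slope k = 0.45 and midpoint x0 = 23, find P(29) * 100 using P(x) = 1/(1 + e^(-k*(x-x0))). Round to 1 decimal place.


P(x) = 1/(1 + e^(-0.45*(29 - 23)))
Exponent = -0.45 * 6 = -2.7
e^(-2.7) = 0.067206
P = 1/(1 + 0.067206) = 0.937026
Percentage = 93.7


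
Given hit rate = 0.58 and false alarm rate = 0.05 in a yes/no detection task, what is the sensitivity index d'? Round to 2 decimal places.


d' = z(HR) - z(FAR)
z(0.58) = 0.2019
z(0.05) = -1.6449
d' = 0.2019 - -1.6449
= 1.85


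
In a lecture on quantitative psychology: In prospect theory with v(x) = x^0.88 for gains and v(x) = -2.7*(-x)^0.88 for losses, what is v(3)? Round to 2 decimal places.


Since x = 3 >= 0, use v(x) = x^0.88
3^0.88 = 2.6295
v(3) = 2.63


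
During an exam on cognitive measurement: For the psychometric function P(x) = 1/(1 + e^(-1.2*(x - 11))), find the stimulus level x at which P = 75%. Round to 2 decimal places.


At P = 0.75: 0.75 = 1/(1 + e^(-k*(x-x0)))
Solving: e^(-k*(x-x0)) = 1/3
x = x0 + ln(3)/k
ln(3) = 1.0986
x = 11 + 1.0986/1.2
= 11 + 0.9155
= 11.92


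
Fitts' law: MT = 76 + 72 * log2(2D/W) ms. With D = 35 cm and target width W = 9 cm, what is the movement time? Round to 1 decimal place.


MT = 76 + 72 * log2(2*35/9)
2D/W = 7.777778
log2(7.777778) = 2.9594
MT = 76 + 72 * 2.9594
= 289.1 ms


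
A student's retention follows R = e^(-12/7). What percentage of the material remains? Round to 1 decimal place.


R = e^(-t/S)
-t/S = -12/7 = -1.714286
R = e^(-1.714286) = 0.180092
Percentage = 0.180092 * 100
= 18.0


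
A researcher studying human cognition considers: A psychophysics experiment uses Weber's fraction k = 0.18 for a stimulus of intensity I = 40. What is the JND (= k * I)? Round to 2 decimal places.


JND = k * I
JND = 0.18 * 40
= 7.20


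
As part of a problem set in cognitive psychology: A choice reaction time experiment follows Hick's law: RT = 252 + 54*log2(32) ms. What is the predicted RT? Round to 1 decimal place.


RT = 252 + 54 * log2(32)
log2(32) = 5.0
RT = 252 + 54 * 5.0
= 252 + 270.0
= 522.0 ms


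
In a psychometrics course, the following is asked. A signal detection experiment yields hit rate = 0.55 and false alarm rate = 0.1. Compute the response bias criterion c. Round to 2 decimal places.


c = -0.5 * (z(HR) + z(FAR))
z(0.55) = 0.1257
z(0.1) = -1.2816
c = -0.5 * (0.1257 + -1.2816)
= -0.5 * -1.1559
= 0.58


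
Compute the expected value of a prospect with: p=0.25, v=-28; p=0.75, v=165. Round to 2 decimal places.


EU = sum(p_i * v_i)
0.25 * -28 = -7.0
0.75 * 165 = 123.75
EU = -7.0 + 123.75
= 116.75


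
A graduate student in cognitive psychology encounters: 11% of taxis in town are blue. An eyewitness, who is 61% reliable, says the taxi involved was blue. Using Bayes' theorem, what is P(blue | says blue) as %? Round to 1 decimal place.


P(blue | says blue) = P(says blue | blue)*P(blue) / [P(says blue | blue)*P(blue) + P(says blue | not blue)*P(not blue)]
Numerator = 0.61 * 0.11 = 0.0671
False identification = 0.39 * 0.89 = 0.3471
P = 0.0671 / (0.0671 + 0.3471)
= 0.0671 / 0.4142
As percentage = 16.2


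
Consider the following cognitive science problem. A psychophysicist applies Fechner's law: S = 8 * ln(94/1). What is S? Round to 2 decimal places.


S = 8 * ln(94/1)
I/I0 = 94.0
ln(94.0) = 4.5433
S = 8 * 4.5433
= 36.35


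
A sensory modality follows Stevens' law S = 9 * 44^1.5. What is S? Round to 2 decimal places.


S = 9 * 44^1.5
44^1.5 = 291.863
S = 9 * 291.863
= 2626.77


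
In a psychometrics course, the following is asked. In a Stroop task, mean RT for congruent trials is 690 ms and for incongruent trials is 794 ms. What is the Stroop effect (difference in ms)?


Stroop effect = RT(incongruent) - RT(congruent)
= 794 - 690
= 104 ms


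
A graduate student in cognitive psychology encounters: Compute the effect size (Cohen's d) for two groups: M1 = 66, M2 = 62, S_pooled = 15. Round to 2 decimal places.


Cohen's d = (M1 - M2) / S_pooled
= (66 - 62) / 15
= 4 / 15
= 0.27


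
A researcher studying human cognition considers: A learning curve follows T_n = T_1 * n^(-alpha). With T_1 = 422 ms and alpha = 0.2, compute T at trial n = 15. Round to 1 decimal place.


T_n = 422 * 15^(-0.2)
15^(-0.2) = 0.581811
T_n = 422 * 0.581811
= 245.5 ms


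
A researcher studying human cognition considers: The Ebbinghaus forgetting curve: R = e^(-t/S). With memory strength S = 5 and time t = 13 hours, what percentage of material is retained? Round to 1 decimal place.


R = e^(-t/S)
-t/S = -13/5 = -2.6
R = e^(-2.6) = 0.074274
Percentage = 0.074274 * 100
= 7.4


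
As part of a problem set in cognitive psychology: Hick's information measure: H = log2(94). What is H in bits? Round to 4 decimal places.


H = log2(n)
H = log2(94)
= 6.5546


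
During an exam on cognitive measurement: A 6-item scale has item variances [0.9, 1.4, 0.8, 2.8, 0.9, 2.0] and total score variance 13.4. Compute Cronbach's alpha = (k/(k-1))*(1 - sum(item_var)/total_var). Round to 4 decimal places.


alpha = (k/(k-1)) * (1 - sum(s_i^2)/s_total^2)
sum(item variances) = 8.8
k/(k-1) = 6/5 = 1.2
1 - 8.8/13.4 = 1 - 0.656716 = 0.343284
alpha = 1.2 * 0.343284
= 0.4119


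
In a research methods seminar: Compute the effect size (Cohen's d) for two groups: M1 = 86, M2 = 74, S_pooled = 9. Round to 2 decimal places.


Cohen's d = (M1 - M2) / S_pooled
= (86 - 74) / 9
= 12 / 9
= 1.33


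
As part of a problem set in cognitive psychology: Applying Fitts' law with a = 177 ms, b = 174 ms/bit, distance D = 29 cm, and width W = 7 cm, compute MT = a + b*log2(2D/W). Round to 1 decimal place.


MT = 177 + 174 * log2(2*29/7)
2D/W = 8.285714
log2(8.285714) = 3.0506
MT = 177 + 174 * 3.0506
= 707.8 ms


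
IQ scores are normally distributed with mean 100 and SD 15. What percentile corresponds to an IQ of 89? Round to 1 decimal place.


z = (IQ - mean) / SD
z = (89 - 100) / 15 = -0.7333
Percentile = Phi(-0.7333) * 100
Phi(-0.7333) = 0.231688
= 23.2


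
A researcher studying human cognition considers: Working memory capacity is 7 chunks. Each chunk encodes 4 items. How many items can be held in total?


Total items = chunks * items_per_chunk
= 7 * 4
= 28


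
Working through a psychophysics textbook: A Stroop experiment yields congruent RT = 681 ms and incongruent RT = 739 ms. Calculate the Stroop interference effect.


Stroop effect = RT(incongruent) - RT(congruent)
= 739 - 681
= 58 ms


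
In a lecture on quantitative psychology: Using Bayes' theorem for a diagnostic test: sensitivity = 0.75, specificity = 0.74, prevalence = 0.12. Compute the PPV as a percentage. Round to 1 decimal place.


PPV = (sens * prev) / (sens * prev + (1-spec) * (1-prev))
Numerator = 0.75 * 0.12 = 0.09
P(positive and no disease) = (1 - spec) * (1 - prev) = (1 - 0.74) * (1 - 0.12) = 0.2288
Denominator = 0.09 + 0.2288 = 0.3188
PPV = 0.09 / 0.3188 = 0.282309
As percentage = 28.2


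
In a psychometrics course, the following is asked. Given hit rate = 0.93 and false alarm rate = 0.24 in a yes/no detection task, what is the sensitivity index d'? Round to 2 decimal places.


d' = z(HR) - z(FAR)
z(0.93) = 1.4758
z(0.24) = -0.7063
d' = 1.4758 - -0.7063
= 2.18


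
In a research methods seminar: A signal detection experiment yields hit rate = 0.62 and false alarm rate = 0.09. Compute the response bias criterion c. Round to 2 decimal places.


c = -0.5 * (z(HR) + z(FAR))
z(0.62) = 0.3055
z(0.09) = -1.3408
c = -0.5 * (0.3055 + -1.3408)
= -0.5 * -1.0353
= 0.52


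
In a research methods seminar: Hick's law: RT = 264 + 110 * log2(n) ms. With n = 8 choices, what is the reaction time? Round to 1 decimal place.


RT = 264 + 110 * log2(8)
log2(8) = 3.0
RT = 264 + 110 * 3.0
= 264 + 330.0
= 594.0 ms


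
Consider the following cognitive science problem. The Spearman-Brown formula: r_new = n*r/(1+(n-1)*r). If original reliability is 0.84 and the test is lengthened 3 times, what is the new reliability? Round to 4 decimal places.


r_new = n*r / (1 + (n-1)*r)
Numerator = 3 * 0.84 = 2.52
Denominator = 1 + 2 * 0.84 = 2.68
r_new = 2.52 / 2.68
= 0.9403


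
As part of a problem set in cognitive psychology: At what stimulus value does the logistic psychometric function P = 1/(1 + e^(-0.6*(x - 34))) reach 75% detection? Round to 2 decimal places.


At P = 0.75: 0.75 = 1/(1 + e^(-k*(x-x0)))
Solving: e^(-k*(x-x0)) = 1/3
x = x0 + ln(3)/k
ln(3) = 1.0986
x = 34 + 1.0986/0.6
= 34 + 1.831
= 35.83


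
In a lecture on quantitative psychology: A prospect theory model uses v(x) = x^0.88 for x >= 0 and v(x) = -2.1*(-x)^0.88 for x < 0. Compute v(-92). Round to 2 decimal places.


Since x = -92 < 0, use v(x) = -lambda*(-x)^alpha
(-x) = 92
92^0.88 = 53.4728
v(-92) = -2.1 * 53.4728
= -112.29


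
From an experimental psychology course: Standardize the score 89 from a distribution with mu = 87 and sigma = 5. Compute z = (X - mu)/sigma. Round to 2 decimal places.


z = (X - mu) / sigma
= (89 - 87) / 5
= 2 / 5
= 0.40


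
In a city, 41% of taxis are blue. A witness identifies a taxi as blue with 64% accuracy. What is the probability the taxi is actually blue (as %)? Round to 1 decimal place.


P(blue | says blue) = P(says blue | blue)*P(blue) / [P(says blue | blue)*P(blue) + P(says blue | not blue)*P(not blue)]
Numerator = 0.64 * 0.41 = 0.2624
False identification = 0.36 * 0.59 = 0.2124
P = 0.2624 / (0.2624 + 0.2124)
= 0.2624 / 0.4748
As percentage = 55.3


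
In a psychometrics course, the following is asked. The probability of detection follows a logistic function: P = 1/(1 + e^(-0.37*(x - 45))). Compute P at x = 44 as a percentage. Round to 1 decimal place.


P(x) = 1/(1 + e^(-0.37*(44 - 45)))
Exponent = -0.37 * -1 = 0.37
e^(0.37) = 1.447735
P = 1/(1 + 1.447735) = 0.408541
Percentage = 40.9


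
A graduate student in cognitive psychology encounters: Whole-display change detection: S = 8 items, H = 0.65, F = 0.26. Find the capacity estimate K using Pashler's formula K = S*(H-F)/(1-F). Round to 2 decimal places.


K = S * (H - F) / (1 - F)
H - F = 0.39
1 - F = 0.74
K = 8 * 0.39 / 0.74
= 4.22


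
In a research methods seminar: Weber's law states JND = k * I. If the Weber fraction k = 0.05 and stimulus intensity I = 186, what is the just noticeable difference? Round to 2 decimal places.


JND = k * I
JND = 0.05 * 186
= 9.30


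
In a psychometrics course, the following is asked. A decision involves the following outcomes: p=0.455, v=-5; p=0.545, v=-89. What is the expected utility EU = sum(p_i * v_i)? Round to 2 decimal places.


EU = sum(p_i * v_i)
0.455 * -5 = -2.275
0.545 * -89 = -48.505
EU = -2.275 + -48.505
= -50.78


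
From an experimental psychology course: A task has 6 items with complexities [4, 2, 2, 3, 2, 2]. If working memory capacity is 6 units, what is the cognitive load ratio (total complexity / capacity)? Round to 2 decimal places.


Total complexity = 4 + 2 + 2 + 3 + 2 + 2 = 15
Load = total / capacity = 15 / 6
= 2.50


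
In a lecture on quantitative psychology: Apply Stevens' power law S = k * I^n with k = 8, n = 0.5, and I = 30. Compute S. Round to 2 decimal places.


S = 8 * 30^0.5
30^0.5 = 5.4772
S = 8 * 5.4772
= 43.82


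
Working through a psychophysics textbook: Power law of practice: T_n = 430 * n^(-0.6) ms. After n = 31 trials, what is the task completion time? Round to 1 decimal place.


T_n = 430 * 31^(-0.6)
31^(-0.6) = 0.127404
T_n = 430 * 0.127404
= 54.8 ms


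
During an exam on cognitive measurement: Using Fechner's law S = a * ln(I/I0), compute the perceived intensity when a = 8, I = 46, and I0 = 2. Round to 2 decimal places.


S = 8 * ln(46/2)
I/I0 = 23.0
ln(23.0) = 3.1355
S = 8 * 3.1355
= 25.08


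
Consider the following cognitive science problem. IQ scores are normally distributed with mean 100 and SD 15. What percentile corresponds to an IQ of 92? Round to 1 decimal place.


z = (IQ - mean) / SD
z = (92 - 100) / 15 = -0.5333
Percentile = Phi(-0.5333) * 100
Phi(-0.5333) = 0.296913
= 29.7


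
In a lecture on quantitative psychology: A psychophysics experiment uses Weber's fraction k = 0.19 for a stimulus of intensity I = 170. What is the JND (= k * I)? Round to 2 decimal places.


JND = k * I
JND = 0.19 * 170
= 32.30


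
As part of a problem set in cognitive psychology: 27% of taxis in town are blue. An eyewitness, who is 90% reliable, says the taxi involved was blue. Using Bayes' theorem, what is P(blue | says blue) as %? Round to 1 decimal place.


P(blue | says blue) = P(says blue | blue)*P(blue) / [P(says blue | blue)*P(blue) + P(says blue | not blue)*P(not blue)]
Numerator = 0.9 * 0.27 = 0.243
False identification = 0.1 * 0.73 = 0.073
P = 0.243 / (0.243 + 0.073)
= 0.243 / 0.316
As percentage = 76.9


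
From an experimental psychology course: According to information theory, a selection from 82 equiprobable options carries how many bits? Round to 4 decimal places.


H = log2(n)
H = log2(82)
= 6.3576


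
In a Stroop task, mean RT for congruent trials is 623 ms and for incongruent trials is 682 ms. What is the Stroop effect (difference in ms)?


Stroop effect = RT(incongruent) - RT(congruent)
= 682 - 623
= 59 ms


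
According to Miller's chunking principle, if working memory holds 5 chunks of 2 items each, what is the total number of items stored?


Total items = chunks * items_per_chunk
= 5 * 2
= 10


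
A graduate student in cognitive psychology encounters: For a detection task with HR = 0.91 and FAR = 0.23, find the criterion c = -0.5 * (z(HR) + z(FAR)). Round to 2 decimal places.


c = -0.5 * (z(HR) + z(FAR))
z(0.91) = 1.3408
z(0.23) = -0.7388
c = -0.5 * (1.3408 + -0.7388)
= -0.5 * 0.602
= -0.30


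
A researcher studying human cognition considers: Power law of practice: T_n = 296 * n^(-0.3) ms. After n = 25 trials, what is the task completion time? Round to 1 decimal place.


T_n = 296 * 25^(-0.3)
25^(-0.3) = 0.380731
T_n = 296 * 0.380731
= 112.7 ms


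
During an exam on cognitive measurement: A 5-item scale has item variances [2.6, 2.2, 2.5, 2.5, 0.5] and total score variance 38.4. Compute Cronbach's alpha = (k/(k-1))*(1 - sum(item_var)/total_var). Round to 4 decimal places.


alpha = (k/(k-1)) * (1 - sum(s_i^2)/s_total^2)
sum(item variances) = 10.3
k/(k-1) = 5/4 = 1.25
1 - 10.3/38.4 = 1 - 0.268229 = 0.731771
alpha = 1.25 * 0.731771
= 0.9147


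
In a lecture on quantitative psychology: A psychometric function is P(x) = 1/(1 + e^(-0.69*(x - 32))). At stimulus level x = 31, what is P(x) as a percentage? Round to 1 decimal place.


P(x) = 1/(1 + e^(-0.69*(31 - 32)))
Exponent = -0.69 * -1 = 0.69
e^(0.69) = 1.993716
P = 1/(1 + 1.993716) = 0.334033
Percentage = 33.4


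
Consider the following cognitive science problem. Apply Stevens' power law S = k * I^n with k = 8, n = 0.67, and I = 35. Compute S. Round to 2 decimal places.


S = 8 * 35^0.67
35^0.67 = 10.8274
S = 8 * 10.8274
= 86.62


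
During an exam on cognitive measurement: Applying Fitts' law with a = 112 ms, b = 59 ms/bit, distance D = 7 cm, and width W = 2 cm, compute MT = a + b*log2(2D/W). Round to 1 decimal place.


MT = 112 + 59 * log2(2*7/2)
2D/W = 7.0
log2(7.0) = 2.8074
MT = 112 + 59 * 2.8074
= 277.6 ms


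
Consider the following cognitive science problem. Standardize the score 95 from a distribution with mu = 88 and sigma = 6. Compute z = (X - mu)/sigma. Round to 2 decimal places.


z = (X - mu) / sigma
= (95 - 88) / 6
= 7 / 6
= 1.17


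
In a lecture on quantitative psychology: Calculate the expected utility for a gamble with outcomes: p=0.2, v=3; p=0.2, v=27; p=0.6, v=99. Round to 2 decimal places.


EU = sum(p_i * v_i)
0.2 * 3 = 0.6
0.2 * 27 = 5.4
0.6 * 99 = 59.4
EU = 0.6 + 5.4 + 59.4
= 65.40


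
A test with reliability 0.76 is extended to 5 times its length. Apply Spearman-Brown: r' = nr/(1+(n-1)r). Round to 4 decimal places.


r_new = n*r / (1 + (n-1)*r)
Numerator = 5 * 0.76 = 3.8
Denominator = 1 + 4 * 0.76 = 4.04
r_new = 3.8 / 4.04
= 0.9406


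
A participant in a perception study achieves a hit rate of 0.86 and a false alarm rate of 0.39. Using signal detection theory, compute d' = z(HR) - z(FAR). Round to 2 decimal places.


d' = z(HR) - z(FAR)
z(0.86) = 1.0803
z(0.39) = -0.2793
d' = 1.0803 - -0.2793
= 1.36


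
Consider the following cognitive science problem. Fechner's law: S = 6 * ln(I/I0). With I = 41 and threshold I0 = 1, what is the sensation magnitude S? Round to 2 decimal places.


S = 6 * ln(41/1)
I/I0 = 41.0
ln(41.0) = 3.7136
S = 6 * 3.7136
= 22.28


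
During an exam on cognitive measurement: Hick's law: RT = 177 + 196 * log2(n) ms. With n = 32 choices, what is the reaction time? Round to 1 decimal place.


RT = 177 + 196 * log2(32)
log2(32) = 5.0
RT = 177 + 196 * 5.0
= 177 + 980.0
= 1157.0 ms


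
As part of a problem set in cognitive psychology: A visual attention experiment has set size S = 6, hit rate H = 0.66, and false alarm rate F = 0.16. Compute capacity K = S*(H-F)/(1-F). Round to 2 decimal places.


K = S * (H - F) / (1 - F)
H - F = 0.5
1 - F = 0.84
K = 6 * 0.5 / 0.84
= 3.57


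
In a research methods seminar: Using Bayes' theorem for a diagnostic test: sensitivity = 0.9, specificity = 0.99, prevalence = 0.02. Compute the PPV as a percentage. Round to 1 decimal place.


PPV = (sens * prev) / (sens * prev + (1-spec) * (1-prev))
Numerator = 0.9 * 0.02 = 0.018
P(positive and no disease) = (1 - spec) * (1 - prev) = (1 - 0.99) * (1 - 0.02) = 0.0098
Denominator = 0.018 + 0.0098 = 0.0278
PPV = 0.018 / 0.0278 = 0.647482
As percentage = 64.7


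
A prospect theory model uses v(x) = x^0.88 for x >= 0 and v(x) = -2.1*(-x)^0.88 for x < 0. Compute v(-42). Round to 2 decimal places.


Since x = -42 < 0, use v(x) = -lambda*(-x)^alpha
(-x) = 42
42^0.88 = 26.82
v(-42) = -2.1 * 26.82
= -56.32


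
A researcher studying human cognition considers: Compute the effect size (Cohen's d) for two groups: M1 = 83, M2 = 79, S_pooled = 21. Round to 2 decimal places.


Cohen's d = (M1 - M2) / S_pooled
= (83 - 79) / 21
= 4 / 21
= 0.19


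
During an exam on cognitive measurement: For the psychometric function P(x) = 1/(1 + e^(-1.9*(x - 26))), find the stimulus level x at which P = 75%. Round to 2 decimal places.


At P = 0.75: 0.75 = 1/(1 + e^(-k*(x-x0)))
Solving: e^(-k*(x-x0)) = 1/3
x = x0 + ln(3)/k
ln(3) = 1.0986
x = 26 + 1.0986/1.9
= 26 + 0.5782
= 26.58


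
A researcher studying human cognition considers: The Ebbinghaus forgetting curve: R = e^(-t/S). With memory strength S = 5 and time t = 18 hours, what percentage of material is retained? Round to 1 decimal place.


R = e^(-t/S)
-t/S = -18/5 = -3.6
R = e^(-3.6) = 0.027324
Percentage = 0.027324 * 100
= 2.7


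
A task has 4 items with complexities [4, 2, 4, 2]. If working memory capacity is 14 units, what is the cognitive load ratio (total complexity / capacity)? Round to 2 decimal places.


Total complexity = 4 + 2 + 4 + 2 = 12
Load = total / capacity = 12 / 14
= 0.86


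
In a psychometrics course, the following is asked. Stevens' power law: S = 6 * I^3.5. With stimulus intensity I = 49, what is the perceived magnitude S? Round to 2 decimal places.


S = 6 * 49^3.5
49^3.5 = 823543.0
S = 6 * 823543.0
= 4941258.00


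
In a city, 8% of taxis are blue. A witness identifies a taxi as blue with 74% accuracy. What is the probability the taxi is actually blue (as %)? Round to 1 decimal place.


P(blue | says blue) = P(says blue | blue)*P(blue) / [P(says blue | blue)*P(blue) + P(says blue | not blue)*P(not blue)]
Numerator = 0.74 * 0.08 = 0.0592
False identification = 0.26 * 0.92 = 0.2392
P = 0.0592 / (0.0592 + 0.2392)
= 0.0592 / 0.2984
As percentage = 19.8


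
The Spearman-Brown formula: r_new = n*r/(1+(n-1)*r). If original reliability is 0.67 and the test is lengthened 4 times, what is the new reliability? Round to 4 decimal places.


r_new = n*r / (1 + (n-1)*r)
Numerator = 4 * 0.67 = 2.68
Denominator = 1 + 3 * 0.67 = 3.01
r_new = 2.68 / 3.01
= 0.8904


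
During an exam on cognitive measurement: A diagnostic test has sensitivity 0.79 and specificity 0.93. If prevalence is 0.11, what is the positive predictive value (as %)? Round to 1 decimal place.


PPV = (sens * prev) / (sens * prev + (1-spec) * (1-prev))
Numerator = 0.79 * 0.11 = 0.0869
P(positive and no disease) = (1 - spec) * (1 - prev) = (1 - 0.93) * (1 - 0.11) = 0.0623
Denominator = 0.0869 + 0.0623 = 0.1492
PPV = 0.0869 / 0.1492 = 0.58244
As percentage = 58.2


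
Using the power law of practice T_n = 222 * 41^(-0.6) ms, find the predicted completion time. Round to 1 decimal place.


T_n = 222 * 41^(-0.6)
41^(-0.6) = 0.107728
T_n = 222 * 0.107728
= 23.9 ms


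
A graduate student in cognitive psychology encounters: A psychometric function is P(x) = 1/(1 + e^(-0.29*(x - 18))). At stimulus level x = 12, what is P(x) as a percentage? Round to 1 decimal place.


P(x) = 1/(1 + e^(-0.29*(12 - 18)))
Exponent = -0.29 * -6 = 1.74
e^(1.74) = 5.697343
P = 1/(1 + 5.697343) = 0.149313
Percentage = 14.9


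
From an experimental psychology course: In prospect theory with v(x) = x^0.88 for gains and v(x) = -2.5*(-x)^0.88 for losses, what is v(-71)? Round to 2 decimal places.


Since x = -71 < 0, use v(x) = -lambda*(-x)^alpha
(-x) = 71
71^0.88 = 42.5704
v(-71) = -2.5 * 42.5704
= -106.43


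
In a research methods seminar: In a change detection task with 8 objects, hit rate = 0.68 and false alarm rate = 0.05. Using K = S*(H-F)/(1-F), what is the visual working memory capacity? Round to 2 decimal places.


K = S * (H - F) / (1 - F)
H - F = 0.63
1 - F = 0.95
K = 8 * 0.63 / 0.95
= 5.31


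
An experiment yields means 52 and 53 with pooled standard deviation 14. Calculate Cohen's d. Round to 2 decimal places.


Cohen's d = (M1 - M2) / S_pooled
= (52 - 53) / 14
= -1 / 14
= -0.07


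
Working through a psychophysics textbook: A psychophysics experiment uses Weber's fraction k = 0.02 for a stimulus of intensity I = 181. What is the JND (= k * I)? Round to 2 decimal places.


JND = k * I
JND = 0.02 * 181
= 3.62


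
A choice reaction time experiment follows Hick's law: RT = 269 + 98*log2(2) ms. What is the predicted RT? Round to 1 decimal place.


RT = 269 + 98 * log2(2)
log2(2) = 1.0
RT = 269 + 98 * 1.0
= 269 + 98.0
= 367.0 ms


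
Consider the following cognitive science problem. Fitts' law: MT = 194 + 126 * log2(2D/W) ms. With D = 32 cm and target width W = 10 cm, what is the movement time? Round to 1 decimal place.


MT = 194 + 126 * log2(2*32/10)
2D/W = 6.4
log2(6.4) = 2.6781
MT = 194 + 126 * 2.6781
= 531.4 ms


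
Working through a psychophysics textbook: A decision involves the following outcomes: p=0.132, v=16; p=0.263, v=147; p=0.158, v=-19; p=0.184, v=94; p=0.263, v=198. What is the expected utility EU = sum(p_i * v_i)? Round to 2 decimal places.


EU = sum(p_i * v_i)
0.132 * 16 = 2.112
0.263 * 147 = 38.661
0.158 * -19 = -3.002
0.184 * 94 = 17.296
0.263 * 198 = 52.074
EU = 2.112 + 38.661 + -3.002 + 17.296 + 52.074
= 107.14


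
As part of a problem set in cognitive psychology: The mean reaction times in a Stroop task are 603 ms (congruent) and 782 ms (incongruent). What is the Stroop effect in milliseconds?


Stroop effect = RT(incongruent) - RT(congruent)
= 782 - 603
= 179 ms


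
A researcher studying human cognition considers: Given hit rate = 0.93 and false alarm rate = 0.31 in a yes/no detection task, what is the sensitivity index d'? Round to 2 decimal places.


d' = z(HR) - z(FAR)
z(0.93) = 1.4758
z(0.31) = -0.4959
d' = 1.4758 - -0.4959
= 1.97


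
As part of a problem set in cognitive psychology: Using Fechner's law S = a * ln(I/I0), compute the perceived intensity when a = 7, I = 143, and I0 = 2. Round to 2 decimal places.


S = 7 * ln(143/2)
I/I0 = 71.5
ln(71.5) = 4.2697
S = 7 * 4.2697
= 29.89


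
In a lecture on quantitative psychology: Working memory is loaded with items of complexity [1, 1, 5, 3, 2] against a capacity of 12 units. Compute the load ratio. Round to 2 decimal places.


Total complexity = 1 + 1 + 5 + 3 + 2 = 12
Load = total / capacity = 12 / 12
= 1.00


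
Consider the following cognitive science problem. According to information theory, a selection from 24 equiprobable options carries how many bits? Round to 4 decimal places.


H = log2(n)
H = log2(24)
= 4.5850


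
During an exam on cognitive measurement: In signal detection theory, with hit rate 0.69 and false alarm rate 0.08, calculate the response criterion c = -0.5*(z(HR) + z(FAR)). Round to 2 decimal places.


c = -0.5 * (z(HR) + z(FAR))
z(0.69) = 0.4959
z(0.08) = -1.4051
c = -0.5 * (0.4959 + -1.4051)
= -0.5 * -0.9092
= 0.45


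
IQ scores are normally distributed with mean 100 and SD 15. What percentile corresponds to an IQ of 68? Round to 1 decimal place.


z = (IQ - mean) / SD
z = (68 - 100) / 15 = -2.1333
Percentile = Phi(-2.1333) * 100
Phi(-2.1333) = 0.01645
= 1.6


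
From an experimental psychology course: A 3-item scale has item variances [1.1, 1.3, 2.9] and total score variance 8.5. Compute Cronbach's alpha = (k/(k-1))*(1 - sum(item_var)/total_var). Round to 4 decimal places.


alpha = (k/(k-1)) * (1 - sum(s_i^2)/s_total^2)
sum(item variances) = 5.3
k/(k-1) = 3/2 = 1.5
1 - 5.3/8.5 = 1 - 0.623529 = 0.376471
alpha = 1.5 * 0.376471
= 0.5647


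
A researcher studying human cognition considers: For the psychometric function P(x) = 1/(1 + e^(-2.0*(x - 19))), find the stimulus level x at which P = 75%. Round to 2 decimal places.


At P = 0.75: 0.75 = 1/(1 + e^(-k*(x-x0)))
Solving: e^(-k*(x-x0)) = 1/3
x = x0 + ln(3)/k
ln(3) = 1.0986
x = 19 + 1.0986/2.0
= 19 + 0.5493
= 19.55


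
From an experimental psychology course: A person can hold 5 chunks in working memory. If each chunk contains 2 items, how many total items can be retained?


Total items = chunks * items_per_chunk
= 5 * 2
= 10


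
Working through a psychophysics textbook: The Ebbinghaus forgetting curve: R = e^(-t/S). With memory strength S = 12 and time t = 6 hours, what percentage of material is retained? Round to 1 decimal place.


R = e^(-t/S)
-t/S = -6/12 = -0.5
R = e^(-0.5) = 0.606531
Percentage = 0.606531 * 100
= 60.7


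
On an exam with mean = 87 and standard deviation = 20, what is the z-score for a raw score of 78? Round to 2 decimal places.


z = (X - mu) / sigma
= (78 - 87) / 20
= -9 / 20
= -0.45


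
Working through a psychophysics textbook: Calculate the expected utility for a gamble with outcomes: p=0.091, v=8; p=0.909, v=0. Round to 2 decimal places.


EU = sum(p_i * v_i)
0.091 * 8 = 0.728
0.909 * 0 = 0.0
EU = 0.728 + 0.0
= 0.73


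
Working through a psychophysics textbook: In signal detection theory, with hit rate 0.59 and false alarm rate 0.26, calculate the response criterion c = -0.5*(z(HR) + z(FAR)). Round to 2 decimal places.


c = -0.5 * (z(HR) + z(FAR))
z(0.59) = 0.2275
z(0.26) = -0.6433
c = -0.5 * (0.2275 + -0.6433)
= -0.5 * -0.4158
= 0.21


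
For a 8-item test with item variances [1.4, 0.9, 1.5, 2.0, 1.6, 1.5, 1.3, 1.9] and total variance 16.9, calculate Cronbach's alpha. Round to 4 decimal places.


alpha = (k/(k-1)) * (1 - sum(s_i^2)/s_total^2)
sum(item variances) = 12.1
k/(k-1) = 8/7 = 1.142857
1 - 12.1/16.9 = 1 - 0.715976 = 0.284024
alpha = 1.142857 * 0.284024
= 0.3246


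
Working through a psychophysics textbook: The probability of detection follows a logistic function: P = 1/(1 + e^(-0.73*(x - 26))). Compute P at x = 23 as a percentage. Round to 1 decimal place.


P(x) = 1/(1 + e^(-0.73*(23 - 26)))
Exponent = -0.73 * -3 = 2.19
e^(2.19) = 8.935213
P = 1/(1 + 8.935213) = 0.100652
Percentage = 10.1


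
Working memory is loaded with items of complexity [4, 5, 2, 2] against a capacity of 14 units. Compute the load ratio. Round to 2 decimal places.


Total complexity = 4 + 5 + 2 + 2 = 13
Load = total / capacity = 13 / 14
= 0.93


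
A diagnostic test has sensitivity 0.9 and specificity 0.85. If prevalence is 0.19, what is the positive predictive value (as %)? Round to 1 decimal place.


PPV = (sens * prev) / (sens * prev + (1-spec) * (1-prev))
Numerator = 0.9 * 0.19 = 0.171
P(positive and no disease) = (1 - spec) * (1 - prev) = (1 - 0.85) * (1 - 0.19) = 0.1215
Denominator = 0.171 + 0.1215 = 0.2925
PPV = 0.171 / 0.2925 = 0.584615
As percentage = 58.5


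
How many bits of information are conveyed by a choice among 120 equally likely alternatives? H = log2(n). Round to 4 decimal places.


H = log2(n)
H = log2(120)
= 6.9069


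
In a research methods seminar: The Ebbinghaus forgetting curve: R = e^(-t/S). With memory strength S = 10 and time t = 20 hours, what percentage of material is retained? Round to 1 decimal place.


R = e^(-t/S)
-t/S = -20/10 = -2.0
R = e^(-2.0) = 0.135335
Percentage = 0.135335 * 100
= 13.5


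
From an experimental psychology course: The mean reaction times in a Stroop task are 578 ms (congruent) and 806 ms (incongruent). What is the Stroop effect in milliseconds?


Stroop effect = RT(incongruent) - RT(congruent)
= 806 - 578
= 228 ms


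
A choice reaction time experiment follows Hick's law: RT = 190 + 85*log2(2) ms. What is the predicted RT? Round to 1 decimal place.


RT = 190 + 85 * log2(2)
log2(2) = 1.0
RT = 190 + 85 * 1.0
= 190 + 85.0
= 275.0 ms


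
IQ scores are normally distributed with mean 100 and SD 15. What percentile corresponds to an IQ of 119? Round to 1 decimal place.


z = (IQ - mean) / SD
z = (119 - 100) / 15 = 1.2667
Percentile = Phi(1.2667) * 100
Phi(1.2667) = 0.897369
= 89.7


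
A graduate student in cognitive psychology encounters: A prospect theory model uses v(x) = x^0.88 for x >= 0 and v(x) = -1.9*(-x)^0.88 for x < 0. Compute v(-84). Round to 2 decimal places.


Since x = -84 < 0, use v(x) = -lambda*(-x)^alpha
(-x) = 84
84^0.88 = 49.3589
v(-84) = -1.9 * 49.3589
= -93.78


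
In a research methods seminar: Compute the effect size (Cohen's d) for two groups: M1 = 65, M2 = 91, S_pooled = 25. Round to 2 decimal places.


Cohen's d = (M1 - M2) / S_pooled
= (65 - 91) / 25
= -26 / 25
= -1.04


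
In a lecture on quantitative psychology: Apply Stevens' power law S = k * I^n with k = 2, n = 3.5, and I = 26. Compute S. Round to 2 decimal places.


S = 2 * 26^3.5
26^3.5 = 89620.367
S = 2 * 89620.367
= 179240.73


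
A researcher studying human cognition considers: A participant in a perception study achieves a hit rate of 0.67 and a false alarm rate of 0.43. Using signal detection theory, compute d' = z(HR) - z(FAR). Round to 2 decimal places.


d' = z(HR) - z(FAR)
z(0.67) = 0.4399
z(0.43) = -0.1764
d' = 0.4399 - -0.1764
= 0.62


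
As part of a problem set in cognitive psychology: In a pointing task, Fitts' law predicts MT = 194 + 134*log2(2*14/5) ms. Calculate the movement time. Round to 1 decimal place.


MT = 194 + 134 * log2(2*14/5)
2D/W = 5.6
log2(5.6) = 2.4854
MT = 194 + 134 * 2.4854
= 527.0 ms


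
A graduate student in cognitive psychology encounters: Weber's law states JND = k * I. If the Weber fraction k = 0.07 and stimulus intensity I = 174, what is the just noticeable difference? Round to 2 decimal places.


JND = k * I
JND = 0.07 * 174
= 12.18


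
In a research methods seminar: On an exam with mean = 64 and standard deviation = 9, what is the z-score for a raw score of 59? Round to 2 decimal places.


z = (X - mu) / sigma
= (59 - 64) / 9
= -5 / 9
= -0.56


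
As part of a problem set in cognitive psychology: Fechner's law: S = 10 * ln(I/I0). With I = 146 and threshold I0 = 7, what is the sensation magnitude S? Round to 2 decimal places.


S = 10 * ln(146/7)
I/I0 = 20.857143
ln(20.857143) = 3.0377
S = 10 * 3.0377
= 30.38


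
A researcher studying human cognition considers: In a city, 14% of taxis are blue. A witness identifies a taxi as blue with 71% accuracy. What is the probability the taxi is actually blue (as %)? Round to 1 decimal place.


P(blue | says blue) = P(says blue | blue)*P(blue) / [P(says blue | blue)*P(blue) + P(says blue | not blue)*P(not blue)]
Numerator = 0.71 * 0.14 = 0.0994
False identification = 0.29 * 0.86 = 0.2494
P = 0.0994 / (0.0994 + 0.2494)
= 0.0994 / 0.3488
As percentage = 28.5


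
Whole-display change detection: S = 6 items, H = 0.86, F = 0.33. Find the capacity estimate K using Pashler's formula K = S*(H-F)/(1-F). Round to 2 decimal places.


K = S * (H - F) / (1 - F)
H - F = 0.53
1 - F = 0.67
K = 6 * 0.53 / 0.67
= 4.75


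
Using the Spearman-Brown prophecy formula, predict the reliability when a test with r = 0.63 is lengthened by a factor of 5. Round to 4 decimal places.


r_new = n*r / (1 + (n-1)*r)
Numerator = 5 * 0.63 = 3.15
Denominator = 1 + 4 * 0.63 = 3.52
r_new = 3.15 / 3.52
= 0.8949


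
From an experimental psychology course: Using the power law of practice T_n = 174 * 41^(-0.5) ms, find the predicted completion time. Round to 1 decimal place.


T_n = 174 * 41^(-0.5)
41^(-0.5) = 0.156174
T_n = 174 * 0.156174
= 27.2 ms


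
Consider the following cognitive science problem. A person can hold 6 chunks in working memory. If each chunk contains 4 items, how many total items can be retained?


Total items = chunks * items_per_chunk
= 6 * 4
= 24


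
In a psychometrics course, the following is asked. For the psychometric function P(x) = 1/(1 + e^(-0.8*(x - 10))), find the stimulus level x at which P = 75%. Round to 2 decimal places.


At P = 0.75: 0.75 = 1/(1 + e^(-k*(x-x0)))
Solving: e^(-k*(x-x0)) = 1/3
x = x0 + ln(3)/k
ln(3) = 1.0986
x = 10 + 1.0986/0.8
= 10 + 1.3732
= 11.37


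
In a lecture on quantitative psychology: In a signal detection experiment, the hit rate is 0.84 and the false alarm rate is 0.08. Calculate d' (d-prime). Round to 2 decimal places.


d' = z(HR) - z(FAR)
z(0.84) = 0.9945
z(0.08) = -1.4051
d' = 0.9945 - -1.4051
= 2.40


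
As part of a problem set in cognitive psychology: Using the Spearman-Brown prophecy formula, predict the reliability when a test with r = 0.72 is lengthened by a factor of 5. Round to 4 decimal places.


r_new = n*r / (1 + (n-1)*r)
Numerator = 5 * 0.72 = 3.6
Denominator = 1 + 4 * 0.72 = 3.88
r_new = 3.6 / 3.88
= 0.9278


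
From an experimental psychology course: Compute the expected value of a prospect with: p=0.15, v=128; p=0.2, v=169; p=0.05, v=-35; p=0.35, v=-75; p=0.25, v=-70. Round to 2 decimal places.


EU = sum(p_i * v_i)
0.15 * 128 = 19.2
0.2 * 169 = 33.8
0.05 * -35 = -1.75
0.35 * -75 = -26.25
0.25 * -70 = -17.5
EU = 19.2 + 33.8 + -1.75 + -26.25 + -17.5
= 7.50


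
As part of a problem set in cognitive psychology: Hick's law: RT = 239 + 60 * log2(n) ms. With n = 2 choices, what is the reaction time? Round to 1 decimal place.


RT = 239 + 60 * log2(2)
log2(2) = 1.0
RT = 239 + 60 * 1.0
= 239 + 60.0
= 299.0 ms


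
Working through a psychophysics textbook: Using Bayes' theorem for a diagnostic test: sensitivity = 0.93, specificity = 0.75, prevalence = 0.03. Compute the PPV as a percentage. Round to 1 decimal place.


PPV = (sens * prev) / (sens * prev + (1-spec) * (1-prev))
Numerator = 0.93 * 0.03 = 0.0279
P(positive and no disease) = (1 - spec) * (1 - prev) = (1 - 0.75) * (1 - 0.03) = 0.2425
Denominator = 0.0279 + 0.2425 = 0.2704
PPV = 0.0279 / 0.2704 = 0.10318
As percentage = 10.3


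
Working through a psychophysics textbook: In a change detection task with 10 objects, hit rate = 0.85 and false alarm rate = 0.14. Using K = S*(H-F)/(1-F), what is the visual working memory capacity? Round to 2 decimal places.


K = S * (H - F) / (1 - F)
H - F = 0.71
1 - F = 0.86
K = 10 * 0.71 / 0.86
= 8.26


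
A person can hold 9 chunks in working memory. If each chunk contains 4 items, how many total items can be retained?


Total items = chunks * items_per_chunk
= 9 * 4
= 36


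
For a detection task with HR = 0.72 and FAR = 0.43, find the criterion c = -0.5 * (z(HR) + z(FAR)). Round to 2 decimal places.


c = -0.5 * (z(HR) + z(FAR))
z(0.72) = 0.5828
z(0.43) = -0.1764
c = -0.5 * (0.5828 + -0.1764)
= -0.5 * 0.4064
= -0.20


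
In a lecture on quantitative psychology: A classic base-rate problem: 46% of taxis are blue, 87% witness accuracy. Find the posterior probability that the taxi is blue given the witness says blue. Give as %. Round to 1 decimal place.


P(blue | says blue) = P(says blue | blue)*P(blue) / [P(says blue | blue)*P(blue) + P(says blue | not blue)*P(not blue)]
Numerator = 0.87 * 0.46 = 0.4002
False identification = 0.13 * 0.54 = 0.0702
P = 0.4002 / (0.4002 + 0.0702)
= 0.4002 / 0.4704
As percentage = 85.1


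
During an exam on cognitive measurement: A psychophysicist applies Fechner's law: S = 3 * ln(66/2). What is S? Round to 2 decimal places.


S = 3 * ln(66/2)
I/I0 = 33.0
ln(33.0) = 3.4965
S = 3 * 3.4965
= 10.49


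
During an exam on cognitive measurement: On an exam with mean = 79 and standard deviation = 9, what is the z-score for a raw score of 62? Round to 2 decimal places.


z = (X - mu) / sigma
= (62 - 79) / 9
= -17 / 9
= -1.89


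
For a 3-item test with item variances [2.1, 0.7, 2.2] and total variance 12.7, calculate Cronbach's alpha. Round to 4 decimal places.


alpha = (k/(k-1)) * (1 - sum(s_i^2)/s_total^2)
sum(item variances) = 5.0
k/(k-1) = 3/2 = 1.5
1 - 5.0/12.7 = 1 - 0.393701 = 0.606299
alpha = 1.5 * 0.606299
= 0.9094


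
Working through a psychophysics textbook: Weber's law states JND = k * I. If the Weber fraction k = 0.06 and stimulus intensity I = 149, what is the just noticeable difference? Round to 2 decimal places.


JND = k * I
JND = 0.06 * 149
= 8.94


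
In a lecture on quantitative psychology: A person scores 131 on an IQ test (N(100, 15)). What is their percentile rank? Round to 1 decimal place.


z = (IQ - mean) / SD
z = (131 - 100) / 15 = 2.0667
Percentile = Phi(2.0667) * 100
Phi(2.0667) = 0.980619
= 98.1


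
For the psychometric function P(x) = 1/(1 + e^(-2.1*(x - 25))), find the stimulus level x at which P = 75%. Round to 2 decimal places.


At P = 0.75: 0.75 = 1/(1 + e^(-k*(x-x0)))
Solving: e^(-k*(x-x0)) = 1/3
x = x0 + ln(3)/k
ln(3) = 1.0986
x = 25 + 1.0986/2.1
= 25 + 0.5231
= 25.52


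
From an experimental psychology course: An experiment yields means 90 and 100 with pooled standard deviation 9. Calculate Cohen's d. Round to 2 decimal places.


Cohen's d = (M1 - M2) / S_pooled
= (90 - 100) / 9
= -10 / 9
= -1.11
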